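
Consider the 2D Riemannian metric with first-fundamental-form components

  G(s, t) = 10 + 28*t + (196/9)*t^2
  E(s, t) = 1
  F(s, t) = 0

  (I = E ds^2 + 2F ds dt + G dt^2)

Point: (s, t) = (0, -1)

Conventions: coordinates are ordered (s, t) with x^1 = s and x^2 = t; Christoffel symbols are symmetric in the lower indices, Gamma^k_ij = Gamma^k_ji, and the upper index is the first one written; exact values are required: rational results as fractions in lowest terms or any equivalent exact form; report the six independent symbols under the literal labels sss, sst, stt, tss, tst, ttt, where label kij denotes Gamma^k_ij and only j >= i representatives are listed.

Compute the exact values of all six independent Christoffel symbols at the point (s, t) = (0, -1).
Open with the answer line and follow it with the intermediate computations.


Answer: Gamma_sss = 0, Gamma_sst = 0, Gamma_stt = 0, Gamma_tss = 0, Gamma_tst = 0, Gamma_ttt = -35/17

E = 1, F = 0, G = 34/9 at the point
E_s = 0, E_t = 0, F_s = 0, F_t = 0, G_s = 0, G_t = -140/9
EG - F^2 = 34/9;  g^inv = (9/34) * [[34/9, 0], [0, 1]]
first-kind symbols [ij,l] = (1/2)(d_i g_jl + d_j g_il - d_l g_ij): [ss,s] = E_s/2 = 0, [ss,t] = F_s - E_t/2 = 0, [st,s] = E_t/2 = 0, [st,t] = G_s/2 = 0, [tt,s] = F_t - G_s/2 = 0, [tt,t] = G_t/2 = -70/9
Gamma^s_ij = (G*[ij,s] - F*[ij,t])/(EG - F^2), Gamma^t_ij = (E*[ij,t] - F*[ij,s])/(EG - F^2)


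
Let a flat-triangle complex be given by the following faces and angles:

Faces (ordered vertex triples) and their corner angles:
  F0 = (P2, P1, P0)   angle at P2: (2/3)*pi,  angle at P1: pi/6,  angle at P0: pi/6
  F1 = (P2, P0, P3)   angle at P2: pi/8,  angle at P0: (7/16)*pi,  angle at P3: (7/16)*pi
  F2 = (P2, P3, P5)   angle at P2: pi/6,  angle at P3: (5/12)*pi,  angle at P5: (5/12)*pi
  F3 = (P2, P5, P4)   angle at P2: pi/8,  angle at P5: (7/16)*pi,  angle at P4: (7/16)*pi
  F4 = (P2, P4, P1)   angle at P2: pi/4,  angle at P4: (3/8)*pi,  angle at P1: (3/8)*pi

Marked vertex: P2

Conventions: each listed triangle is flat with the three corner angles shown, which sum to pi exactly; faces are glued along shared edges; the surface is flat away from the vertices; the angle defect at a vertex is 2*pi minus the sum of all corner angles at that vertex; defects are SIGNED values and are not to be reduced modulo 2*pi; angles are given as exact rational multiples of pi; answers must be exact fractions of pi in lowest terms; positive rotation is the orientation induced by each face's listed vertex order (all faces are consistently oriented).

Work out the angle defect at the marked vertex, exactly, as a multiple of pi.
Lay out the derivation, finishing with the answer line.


Sum of corner angles at P2: (4/3)*pi
defect = 2*pi - (4/3)*pi

Answer: defect(P2) = (2/3)*pi


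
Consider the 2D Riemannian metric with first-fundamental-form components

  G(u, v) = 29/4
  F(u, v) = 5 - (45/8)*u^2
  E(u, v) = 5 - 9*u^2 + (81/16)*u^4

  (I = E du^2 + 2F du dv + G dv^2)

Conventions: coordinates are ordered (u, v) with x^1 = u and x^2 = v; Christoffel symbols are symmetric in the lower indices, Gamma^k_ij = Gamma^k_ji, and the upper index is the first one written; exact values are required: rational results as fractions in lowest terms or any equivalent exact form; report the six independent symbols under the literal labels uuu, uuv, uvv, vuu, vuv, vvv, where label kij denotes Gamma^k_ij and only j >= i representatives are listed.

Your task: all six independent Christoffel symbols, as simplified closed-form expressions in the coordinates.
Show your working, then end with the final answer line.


E = 5 - 9*u^2 + (81/16)*u^4; F = 5 - (45/8)*u^2; G = 29/4
Gamma^k_ij = (1/2) g^{kl} (d_i g_jl + d_j g_il - d_l g_ij), with g^inv = (1/(EG-F^2)) [[G, -F], [-F, E]]
first partials: E_u = -18*u + (81/4)*u^3, E_v = 0, F_u = -(45/4)*u, F_v = 0, G_u = 0, G_v = 0
D = EG - F^2 = 45/4 - 9*u^2 + (81/16)*u^4
expanded: Gamma^u_uu = (G E_u - 2F F_u + F E_v)/(2D), Gamma^u_uv = (G E_v - F G_u)/(2D), Gamma^u_vv = (2G F_v - G G_u - F G_v)/(2D), Gamma^v_uu = (2E F_u - E E_v - F E_u)/(2D), Gamma^v_uv = (E G_u - F E_v)/(2D), Gamma^v_vv = (E G_v - 2F F_v + F G_u)/(2D); substitute and cancel common factors

Answer: Gamma_uuu = (18*u^3 - 16*u)/(9*u^4 - 16*u^2 + 20), Gamma_uuv = 0, Gamma_uvv = 0, Gamma_vuu = -20*u/(9*u^4 - 16*u^2 + 20), Gamma_vuv = 0, Gamma_vvv = 0


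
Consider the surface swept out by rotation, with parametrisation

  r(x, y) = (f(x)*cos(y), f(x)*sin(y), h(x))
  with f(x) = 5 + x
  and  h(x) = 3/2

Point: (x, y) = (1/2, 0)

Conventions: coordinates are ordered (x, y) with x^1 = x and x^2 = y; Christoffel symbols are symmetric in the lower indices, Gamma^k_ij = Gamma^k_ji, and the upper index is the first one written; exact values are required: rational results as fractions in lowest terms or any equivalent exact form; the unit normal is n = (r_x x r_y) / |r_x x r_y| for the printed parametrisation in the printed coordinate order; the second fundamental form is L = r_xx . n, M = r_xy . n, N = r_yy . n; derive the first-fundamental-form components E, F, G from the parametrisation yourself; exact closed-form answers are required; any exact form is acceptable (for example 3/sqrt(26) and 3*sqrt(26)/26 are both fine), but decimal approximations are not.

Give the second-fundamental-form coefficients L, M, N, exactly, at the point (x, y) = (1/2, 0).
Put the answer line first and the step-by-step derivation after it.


Answer: L = 0, M = 0, N = 0

f = 11/2, f' = 1, f'' = 0, h' = 0, h'' = 0
E = 1, F = 0, G = 121/4; answer radicand W^2 = 1
unnormalised second-form numerators: l = 0, m = 0, n = 0; L = l/sqrt(1), and similarly M = m/sqrt(W^2), N = n/sqrt(W^2)


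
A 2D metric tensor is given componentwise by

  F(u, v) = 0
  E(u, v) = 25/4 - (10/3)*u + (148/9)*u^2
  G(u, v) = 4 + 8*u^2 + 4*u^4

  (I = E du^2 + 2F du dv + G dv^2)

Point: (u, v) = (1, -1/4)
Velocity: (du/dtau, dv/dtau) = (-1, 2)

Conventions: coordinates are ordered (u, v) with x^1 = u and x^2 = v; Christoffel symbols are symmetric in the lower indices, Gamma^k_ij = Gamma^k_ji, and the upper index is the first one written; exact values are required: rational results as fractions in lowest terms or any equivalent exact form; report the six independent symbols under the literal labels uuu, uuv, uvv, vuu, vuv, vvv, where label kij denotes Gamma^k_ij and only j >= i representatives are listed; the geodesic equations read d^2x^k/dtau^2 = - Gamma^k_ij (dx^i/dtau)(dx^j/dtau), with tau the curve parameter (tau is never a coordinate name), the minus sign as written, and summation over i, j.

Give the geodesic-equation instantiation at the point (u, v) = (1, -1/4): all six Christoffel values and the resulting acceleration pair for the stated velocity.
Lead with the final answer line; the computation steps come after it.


Answer: Gamma_uuu = 532/697, Gamma_uuv = 0, Gamma_uvv = -576/697, Gamma_vuu = 0, Gamma_vuv = 1, Gamma_vvv = 0; accelerations (d^2u/dtau^2, d^2v/dtau^2) = (1772/697, 4)

E = 697/36, F = 0, G = 16 at the point
E_u = 266/9, E_v = 0, F_u = 0, F_v = 0, G_u = 32, G_v = 0
EG - F^2 = 2788/9;  g^inv = (9/2788) * [[16, 0], [0, 697/36]]
first-kind symbols [ij,l] = (1/2)(d_i g_jl + d_j g_il - d_l g_ij): [uu,u] = E_u/2 = 133/9, [uu,v] = F_u - E_v/2 = 0, [uv,u] = E_v/2 = 0, [uv,v] = G_u/2 = 16, [vv,u] = F_v - G_u/2 = -16, [vv,v] = G_v/2 = 0
Gamma^u_ij = (G*[ij,u] - F*[ij,v])/(EG - F^2), Gamma^v_ij = (E*[ij,v] - F*[ij,u])/(EG - F^2)
Gamma_uuu = 532/697, Gamma_uuv = 0, Gamma_uvv = -576/697, Gamma_vuu = 0, Gamma_vuv = 1, Gamma_vvv = 0
d^2u/dtau^2 = -(Gamma_uuu*(-1)^2 + 2*Gamma_uuv*(-1)*(2) + Gamma_uvv*(2)^2) = 1772/697
d^2v/dtau^2 = -(Gamma_vuu*(-1)^2 + 2*Gamma_vuv*(-1)*(2) + Gamma_vvv*(2)^2) = 4


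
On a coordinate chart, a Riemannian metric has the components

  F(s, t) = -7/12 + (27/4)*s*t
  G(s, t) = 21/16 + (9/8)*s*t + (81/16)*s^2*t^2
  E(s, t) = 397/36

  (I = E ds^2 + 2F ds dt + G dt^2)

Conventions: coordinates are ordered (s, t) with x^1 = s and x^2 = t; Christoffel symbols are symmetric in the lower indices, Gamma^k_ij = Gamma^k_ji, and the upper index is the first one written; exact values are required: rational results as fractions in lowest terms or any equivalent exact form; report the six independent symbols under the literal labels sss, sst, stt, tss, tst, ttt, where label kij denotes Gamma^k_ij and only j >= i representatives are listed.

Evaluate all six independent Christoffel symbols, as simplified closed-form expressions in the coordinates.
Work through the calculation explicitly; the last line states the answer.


E = 397/36; F = -7/12 + (27/4)*s*t; G = 21/16 + (9/8)*s*t + (81/16)*s^2*t^2
Gamma^k_ij = (1/2) g^{kl} (d_i g_jl + d_j g_il - d_l g_ij), with g^inv = (1/(EG-F^2)) [[G, -F], [-F, E]]
first partials: E_s = 0, E_t = 0, F_s = (27/4)*t, F_t = (27/4)*s, G_s = (9/8)*t + (81/8)*s*t^2, G_t = (9/8)*s + (81/8)*s^2*t
D = EG - F^2 = 8141/576 + (649/32)*s*t + (657/64)*s^2*t^2
expanded: Gamma^s_ss = (G E_s - 2F F_s + F E_t)/(2D), Gamma^s_st = (G E_t - F G_s)/(2D), Gamma^s_tt = (2G F_t - G G_s - F G_t)/(2D), Gamma^t_ss = (2E F_s - E E_t - F E_s)/(2D), Gamma^t_st = (E G_s - F E_t)/(2D), Gamma^t_tt = (E G_t - 2F F_t + F G_s)/(2D); substitute and cancel common factors

Answer: Gamma_sss = (-26244*s*t^2 + 2268*t)/(5913*s^2*t^2 + 11682*s*t + 8141), Gamma_sst = (-19683*s^2*t^3 - 486*s*t^2 + 189*t)/(5913*s^2*t^2 + 11682*s*t + 8141), Gamma_stt = (-59049*s^3*t^4 - 19683*s^2*t^3 + 15552*s^2*t - 16767*s*t^2 + 21168*s - 1701*t)/(23652*s^2*t^2 + 46728*s*t + 32564), Gamma_tss = 42876*t/(5913*s^2*t^2 + 11682*s*t + 8141), Gamma_tst = (32157*s*t^2 + 3573*t)/(5913*s^2*t^2 + 11682*s*t + 8141), Gamma_ttt = (19683*s^2*t^3 + 5913*s^2*t + 486*s*t^2 + 5841*s - 189*t)/(5913*s^2*t^2 + 11682*s*t + 8141)


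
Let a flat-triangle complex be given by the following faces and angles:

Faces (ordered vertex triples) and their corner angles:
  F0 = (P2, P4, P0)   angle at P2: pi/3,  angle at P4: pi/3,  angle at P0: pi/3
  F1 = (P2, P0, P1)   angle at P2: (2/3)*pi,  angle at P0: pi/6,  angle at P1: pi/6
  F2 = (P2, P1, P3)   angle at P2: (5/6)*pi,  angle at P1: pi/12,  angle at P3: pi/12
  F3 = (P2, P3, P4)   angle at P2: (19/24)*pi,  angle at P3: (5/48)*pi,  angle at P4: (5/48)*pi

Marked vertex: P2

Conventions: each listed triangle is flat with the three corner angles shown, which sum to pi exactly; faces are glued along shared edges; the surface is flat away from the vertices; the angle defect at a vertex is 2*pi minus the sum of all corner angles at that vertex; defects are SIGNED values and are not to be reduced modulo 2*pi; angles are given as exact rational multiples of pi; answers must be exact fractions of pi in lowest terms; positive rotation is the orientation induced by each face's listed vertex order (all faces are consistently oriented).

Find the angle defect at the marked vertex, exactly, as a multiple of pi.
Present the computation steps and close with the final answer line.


Sum of corner angles at P2: (21/8)*pi
defect = 2*pi - (21/8)*pi

Answer: defect(P2) = (-5/8)*pi


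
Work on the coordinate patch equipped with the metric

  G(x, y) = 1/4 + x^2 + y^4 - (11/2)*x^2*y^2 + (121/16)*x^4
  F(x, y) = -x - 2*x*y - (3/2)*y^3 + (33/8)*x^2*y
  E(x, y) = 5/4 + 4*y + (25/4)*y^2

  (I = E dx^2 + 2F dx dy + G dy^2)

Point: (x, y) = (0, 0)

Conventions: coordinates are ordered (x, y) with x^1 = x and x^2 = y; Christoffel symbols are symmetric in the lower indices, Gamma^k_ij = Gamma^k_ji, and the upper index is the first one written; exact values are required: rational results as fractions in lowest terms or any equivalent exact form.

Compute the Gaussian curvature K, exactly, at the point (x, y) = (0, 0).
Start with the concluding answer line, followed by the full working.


Answer: K = -484/25

E = 5/4, F = 0, G = 1/4, EG - F^2 = 5/16 at the point
E_x = 0, E_y = 4, F_x = -1, F_y = 0, G_x = 0, G_y = 0
E_yy = 25/2, F_xy = -2, G_xx = 2
Apply the Brioschi formula K = (det M1 - det M2)/(EG - F^2)^2 over the derivative matrices of E, F, G.
M1 = [[-E_yy/2 + F_xy - G_xx/2, E_x/2, F_x - E_y/2], [F_y - G_x/2, E, F], [G_y/2, F, G]] = [[-37/4, 0, -3], [0, 5/4, 0], [0, 0, 1/4]]; det M1 = -185/64
M2 = [[0, E_y/2, G_x/2], [E_y/2, E, F], [G_x/2, F, G]] = [[0, 2, 0], [2, 5/4, 0], [0, 0, 1/4]]; det M2 = -1
det M1 - det M2 = -121/64; K = -121/64 / (5/16)^2 = -484/25


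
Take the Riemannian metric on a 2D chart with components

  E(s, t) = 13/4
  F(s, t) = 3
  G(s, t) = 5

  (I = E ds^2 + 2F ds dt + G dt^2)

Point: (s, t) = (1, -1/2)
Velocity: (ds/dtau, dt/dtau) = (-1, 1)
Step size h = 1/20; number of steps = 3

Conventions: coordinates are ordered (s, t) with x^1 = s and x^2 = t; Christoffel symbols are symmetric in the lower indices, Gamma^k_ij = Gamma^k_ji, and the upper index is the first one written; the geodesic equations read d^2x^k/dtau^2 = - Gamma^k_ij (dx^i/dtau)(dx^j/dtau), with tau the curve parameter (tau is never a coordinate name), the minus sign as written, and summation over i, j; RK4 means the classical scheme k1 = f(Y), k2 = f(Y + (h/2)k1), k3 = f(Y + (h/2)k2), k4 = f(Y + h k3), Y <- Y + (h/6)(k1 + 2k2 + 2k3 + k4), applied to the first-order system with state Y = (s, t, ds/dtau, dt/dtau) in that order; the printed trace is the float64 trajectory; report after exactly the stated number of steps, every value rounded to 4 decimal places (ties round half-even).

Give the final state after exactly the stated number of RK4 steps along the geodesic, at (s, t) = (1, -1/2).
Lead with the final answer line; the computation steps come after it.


Answer: s = 0.8500, t = -0.3500, ds/dtau = -1.0000, dt/dtau = 1.0000

f(Y) = (ds/dtau, dt/dtau, -Gamma^s_ij Y'^i Y'^j, -Gamma^t_ij Y'^i Y'^j) with the Gammas evaluated at the stage position; h = 0.050000; intermediate values shown to 6 dp
step 0: s = 1.0000, t = -0.5000, ds/dtau = -1.0000, dt/dtau = 1.0000
step 1:
  k1: at (s, t) = (1.000000, -0.500000), (ds/dtau, dt/dtau) = (-1.000000, 1.000000); Gamma_sss = 0.000000, Gamma_sst = 0.000000, Gamma_stt = 0.000000, Gamma_tss = 0.000000, Gamma_tst = 0.000000, Gamma_ttt = 0.000000; k1 = (-1.000000, 1.000000, 0.000000, 0.000000)
  k2: at (s, t) = (0.975000, -0.475000), (ds/dtau, dt/dtau) = (-1.000000, 1.000000); Gamma_sss = 0.000000, Gamma_sst = 0.000000, Gamma_stt = 0.000000, Gamma_tss = 0.000000, Gamma_tst = 0.000000, Gamma_ttt = 0.000000; k2 = (-1.000000, 1.000000, 0.000000, 0.000000)
  k3: at (s, t) = (0.975000, -0.475000), (ds/dtau, dt/dtau) = (-1.000000, 1.000000); Gamma_sss = 0.000000, Gamma_sst = 0.000000, Gamma_stt = 0.000000, Gamma_tss = 0.000000, Gamma_tst = 0.000000, Gamma_ttt = 0.000000; k3 = (-1.000000, 1.000000, 0.000000, 0.000000)
  k4: at (s, t) = (0.950000, -0.450000), (ds/dtau, dt/dtau) = (-1.000000, 1.000000); Gamma_sss = 0.000000, Gamma_sst = 0.000000, Gamma_stt = 0.000000, Gamma_tss = 0.000000, Gamma_tst = 0.000000, Gamma_ttt = 0.000000; k4 = (-1.000000, 1.000000, 0.000000, 0.000000)
  Y <- Y + (h/6)(k1 + 2k2 + 2k3 + k4): s = 0.9500, t = -0.4500, ds/dtau = -1.0000, dt/dtau = 1.0000
step 2:
  k1: at (s, t) = (0.950000, -0.450000), (ds/dtau, dt/dtau) = (-1.000000, 1.000000); Gamma_sss = 0.000000, Gamma_sst = 0.000000, Gamma_stt = 0.000000, Gamma_tss = 0.000000, Gamma_tst = 0.000000, Gamma_ttt = 0.000000; k1 = (-1.000000, 1.000000, 0.000000, 0.000000)
  k2: at (s, t) = (0.925000, -0.425000), (ds/dtau, dt/dtau) = (-1.000000, 1.000000); Gamma_sss = 0.000000, Gamma_sst = 0.000000, Gamma_stt = 0.000000, Gamma_tss = 0.000000, Gamma_tst = 0.000000, Gamma_ttt = 0.000000; k2 = (-1.000000, 1.000000, 0.000000, 0.000000)
  k3: at (s, t) = (0.925000, -0.425000), (ds/dtau, dt/dtau) = (-1.000000, 1.000000); Gamma_sss = 0.000000, Gamma_sst = 0.000000, Gamma_stt = 0.000000, Gamma_tss = 0.000000, Gamma_tst = 0.000000, Gamma_ttt = 0.000000; k3 = (-1.000000, 1.000000, 0.000000, 0.000000)
  k4: at (s, t) = (0.900000, -0.400000), (ds/dtau, dt/dtau) = (-1.000000, 1.000000); Gamma_sss = 0.000000, Gamma_sst = 0.000000, Gamma_stt = 0.000000, Gamma_tss = 0.000000, Gamma_tst = 0.000000, Gamma_ttt = 0.000000; k4 = (-1.000000, 1.000000, 0.000000, 0.000000)
  Y <- Y + (h/6)(k1 + 2k2 + 2k3 + k4): s = 0.9000, t = -0.4000, ds/dtau = -1.0000, dt/dtau = 1.0000
step 3:
  k1: at (s, t) = (0.900000, -0.400000), (ds/dtau, dt/dtau) = (-1.000000, 1.000000); Gamma_sss = 0.000000, Gamma_sst = 0.000000, Gamma_stt = 0.000000, Gamma_tss = 0.000000, Gamma_tst = 0.000000, Gamma_ttt = 0.000000; k1 = (-1.000000, 1.000000, 0.000000, 0.000000)
  k2: at (s, t) = (0.875000, -0.375000), (ds/dtau, dt/dtau) = (-1.000000, 1.000000); Gamma_sss = 0.000000, Gamma_sst = 0.000000, Gamma_stt = 0.000000, Gamma_tss = 0.000000, Gamma_tst = 0.000000, Gamma_ttt = 0.000000; k2 = (-1.000000, 1.000000, 0.000000, 0.000000)
  k3: at (s, t) = (0.875000, -0.375000), (ds/dtau, dt/dtau) = (-1.000000, 1.000000); Gamma_sss = 0.000000, Gamma_sst = 0.000000, Gamma_stt = 0.000000, Gamma_tss = 0.000000, Gamma_tst = 0.000000, Gamma_ttt = 0.000000; k3 = (-1.000000, 1.000000, 0.000000, 0.000000)
  k4: at (s, t) = (0.850000, -0.350000), (ds/dtau, dt/dtau) = (-1.000000, 1.000000); Gamma_sss = 0.000000, Gamma_sst = 0.000000, Gamma_stt = 0.000000, Gamma_tss = 0.000000, Gamma_tst = 0.000000, Gamma_ttt = 0.000000; k4 = (-1.000000, 1.000000, 0.000000, 0.000000)
  Y <- Y + (h/6)(k1 + 2k2 + 2k3 + k4): s = 0.8500, t = -0.3500, ds/dtau = -1.0000, dt/dtau = 1.0000


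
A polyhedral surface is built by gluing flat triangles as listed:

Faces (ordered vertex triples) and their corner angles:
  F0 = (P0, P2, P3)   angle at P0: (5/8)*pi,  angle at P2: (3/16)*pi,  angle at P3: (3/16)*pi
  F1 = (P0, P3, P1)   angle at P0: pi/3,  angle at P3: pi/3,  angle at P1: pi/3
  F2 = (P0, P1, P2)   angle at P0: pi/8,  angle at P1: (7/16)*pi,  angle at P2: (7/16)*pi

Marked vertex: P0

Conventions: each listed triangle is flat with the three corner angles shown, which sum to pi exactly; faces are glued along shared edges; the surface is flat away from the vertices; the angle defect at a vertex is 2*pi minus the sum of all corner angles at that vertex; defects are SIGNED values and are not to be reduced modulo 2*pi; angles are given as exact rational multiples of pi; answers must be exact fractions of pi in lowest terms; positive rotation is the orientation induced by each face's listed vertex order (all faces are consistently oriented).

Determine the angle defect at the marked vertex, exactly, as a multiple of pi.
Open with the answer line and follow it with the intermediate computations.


Answer: defect(P0) = (11/12)*pi

Sum of corner angles at P0: (13/12)*pi
defect = 2*pi - (13/12)*pi


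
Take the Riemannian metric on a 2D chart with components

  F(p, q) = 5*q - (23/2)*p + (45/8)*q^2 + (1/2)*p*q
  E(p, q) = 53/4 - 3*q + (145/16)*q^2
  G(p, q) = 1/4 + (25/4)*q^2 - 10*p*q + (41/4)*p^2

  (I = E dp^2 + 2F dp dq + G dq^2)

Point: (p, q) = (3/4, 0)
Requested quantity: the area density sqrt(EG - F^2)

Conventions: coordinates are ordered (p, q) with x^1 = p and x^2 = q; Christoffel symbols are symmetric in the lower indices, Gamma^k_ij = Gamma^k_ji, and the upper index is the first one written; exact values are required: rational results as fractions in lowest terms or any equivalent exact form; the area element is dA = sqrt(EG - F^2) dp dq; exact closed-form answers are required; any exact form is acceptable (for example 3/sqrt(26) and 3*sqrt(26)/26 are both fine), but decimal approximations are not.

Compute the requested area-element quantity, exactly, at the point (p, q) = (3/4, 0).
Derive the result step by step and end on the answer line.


E = 53/4, F = -69/8, G = 385/64; EG - F^2 = 1361/256

Answer: sqrt(EG - F^2) = sqrt(1361)/16


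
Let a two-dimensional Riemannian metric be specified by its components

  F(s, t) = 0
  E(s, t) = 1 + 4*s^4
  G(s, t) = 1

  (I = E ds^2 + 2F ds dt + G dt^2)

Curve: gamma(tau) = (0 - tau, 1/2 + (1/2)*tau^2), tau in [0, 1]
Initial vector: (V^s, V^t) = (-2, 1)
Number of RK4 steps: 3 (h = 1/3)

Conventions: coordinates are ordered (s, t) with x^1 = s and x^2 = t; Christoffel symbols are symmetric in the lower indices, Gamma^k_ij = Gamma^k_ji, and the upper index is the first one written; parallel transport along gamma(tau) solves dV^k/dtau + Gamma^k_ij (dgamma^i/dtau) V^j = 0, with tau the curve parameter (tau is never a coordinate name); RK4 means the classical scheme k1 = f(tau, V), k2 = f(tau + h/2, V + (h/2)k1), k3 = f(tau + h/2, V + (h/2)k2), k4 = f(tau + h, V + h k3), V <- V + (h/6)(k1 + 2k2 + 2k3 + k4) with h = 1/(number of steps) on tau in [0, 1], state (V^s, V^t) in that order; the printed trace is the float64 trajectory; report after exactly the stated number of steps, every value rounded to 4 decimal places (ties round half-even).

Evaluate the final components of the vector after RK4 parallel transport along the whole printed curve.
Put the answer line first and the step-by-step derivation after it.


Answer: V^s = -0.8944, V^t = 1.0000

gamma'(tau) = (-1, tau); f(tau, V)^k = -Gamma^k_ij(gamma(tau)) gamma'^i(tau) V^j; h = 1/3; intermediate values shown to 6 dp
curve data and Christoffel symbols at the stage parameters:
  tau = 0.000000: gamma = (0.000000, 0.500000), gamma' = (-1.000000, 0.000000); Gamma_sss = 0.000000, Gamma_sst = 0.000000, Gamma_stt = 0.000000, Gamma_tss = 0.000000, Gamma_tst = 0.000000, Gamma_ttt = 0.000000
  tau = 0.166667: gamma = (-0.166667, 0.513889), gamma' = (-1.000000, 0.166667); Gamma_sss = -0.036923, Gamma_sst = 0.000000, Gamma_stt = 0.000000, Gamma_tss = 0.000000, Gamma_tst = 0.000000, Gamma_ttt = 0.000000
  tau = 0.333333: gamma = (-0.333333, 0.555556), gamma' = (-1.000000, 0.333333); Gamma_sss = -0.282353, Gamma_sst = 0.000000, Gamma_stt = 0.000000, Gamma_tss = 0.000000, Gamma_tst = 0.000000, Gamma_ttt = 0.000000
  tau = 0.500000: gamma = (-0.500000, 0.625000), gamma' = (-1.000000, 0.500000); Gamma_sss = -0.800000, Gamma_sst = 0.000000, Gamma_stt = 0.000000, Gamma_tss = 0.000000, Gamma_tst = 0.000000, Gamma_ttt = 0.000000
  tau = 0.666667: gamma = (-0.666667, 0.722222), gamma' = (-1.000000, 0.666667); Gamma_sss = -1.324138, Gamma_sst = 0.000000, Gamma_stt = 0.000000, Gamma_tss = 0.000000, Gamma_tst = 0.000000, Gamma_ttt = 0.000000
  tau = 0.833333: gamma = (-0.833333, 0.847222), gamma' = (-1.000000, 0.833333); Gamma_sss = -1.580611, Gamma_sst = 0.000000, Gamma_stt = 0.000000, Gamma_tss = 0.000000, Gamma_tst = 0.000000, Gamma_ttt = 0.000000
  tau = 1.000000: gamma = (-1.000000, 1.000000), gamma' = (-1.000000, 1.000000); Gamma_sss = -1.600000, Gamma_sst = 0.000000, Gamma_stt = 0.000000, Gamma_tss = 0.000000, Gamma_tst = 0.000000, Gamma_ttt = 0.000000
step 0: V^s = -2.0000, V^t = 1.0000
step 1: k1 = (0.000000, 0.000000), k2 = (0.073846, 0.000000), k3 = (0.073392, 0.000000), k4 = (0.557798, 0.000000); V <- V + (h/6)(k1 + 2k2 + 2k3 + k4): V^s = -1.9527, V^t = 1.0000
step 2: k1 = (0.551337, 0.000000), k2 = (1.488610, 0.000000), k3 = (1.363640, 0.000000), k4 = (1.983697, 0.000000); V <- V + (h/6)(k1 + 2k2 + 2k3 + k4): V^s = -1.4949, V^t = 1.0000
step 3: k1 = (1.979453, 0.000000), k2 = (1.841397, 0.000000), k3 = (1.877766, 0.000000), k4 = (1.390364, 0.000000); V <- V + (h/6)(k1 + 2k2 + 2k3 + k4): V^s = -0.8944, V^t = 1.0000


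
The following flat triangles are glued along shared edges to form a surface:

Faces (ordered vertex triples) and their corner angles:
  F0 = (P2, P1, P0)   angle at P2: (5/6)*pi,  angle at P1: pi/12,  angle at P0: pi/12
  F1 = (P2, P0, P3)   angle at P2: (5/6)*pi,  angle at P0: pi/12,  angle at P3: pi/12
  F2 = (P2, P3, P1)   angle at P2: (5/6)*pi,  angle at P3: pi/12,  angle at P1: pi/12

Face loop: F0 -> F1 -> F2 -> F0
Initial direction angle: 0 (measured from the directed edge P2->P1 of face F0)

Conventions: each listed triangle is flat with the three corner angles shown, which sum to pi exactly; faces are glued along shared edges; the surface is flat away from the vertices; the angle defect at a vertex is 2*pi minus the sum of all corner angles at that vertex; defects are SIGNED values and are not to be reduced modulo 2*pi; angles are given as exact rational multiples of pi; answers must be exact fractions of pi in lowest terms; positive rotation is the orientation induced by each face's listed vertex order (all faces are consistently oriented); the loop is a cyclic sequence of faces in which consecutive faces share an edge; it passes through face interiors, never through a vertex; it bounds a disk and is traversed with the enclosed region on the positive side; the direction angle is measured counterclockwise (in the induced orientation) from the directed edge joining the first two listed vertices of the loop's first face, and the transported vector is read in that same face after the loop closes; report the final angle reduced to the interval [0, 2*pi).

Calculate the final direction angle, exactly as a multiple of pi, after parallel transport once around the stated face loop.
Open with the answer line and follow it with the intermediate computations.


Answer: final direction angle = (3/2)*pi

enclosed vertex P2: corner angles sum to (5/2)*pi, defect = 2*pi - (5/2)*pi = -pi/2
holonomy = initial angle + sum of enclosed defects (mod 2*pi), positive in the induced orientation
final angle = 0 - pi/2 = (3/2)*pi (mod 2*pi)


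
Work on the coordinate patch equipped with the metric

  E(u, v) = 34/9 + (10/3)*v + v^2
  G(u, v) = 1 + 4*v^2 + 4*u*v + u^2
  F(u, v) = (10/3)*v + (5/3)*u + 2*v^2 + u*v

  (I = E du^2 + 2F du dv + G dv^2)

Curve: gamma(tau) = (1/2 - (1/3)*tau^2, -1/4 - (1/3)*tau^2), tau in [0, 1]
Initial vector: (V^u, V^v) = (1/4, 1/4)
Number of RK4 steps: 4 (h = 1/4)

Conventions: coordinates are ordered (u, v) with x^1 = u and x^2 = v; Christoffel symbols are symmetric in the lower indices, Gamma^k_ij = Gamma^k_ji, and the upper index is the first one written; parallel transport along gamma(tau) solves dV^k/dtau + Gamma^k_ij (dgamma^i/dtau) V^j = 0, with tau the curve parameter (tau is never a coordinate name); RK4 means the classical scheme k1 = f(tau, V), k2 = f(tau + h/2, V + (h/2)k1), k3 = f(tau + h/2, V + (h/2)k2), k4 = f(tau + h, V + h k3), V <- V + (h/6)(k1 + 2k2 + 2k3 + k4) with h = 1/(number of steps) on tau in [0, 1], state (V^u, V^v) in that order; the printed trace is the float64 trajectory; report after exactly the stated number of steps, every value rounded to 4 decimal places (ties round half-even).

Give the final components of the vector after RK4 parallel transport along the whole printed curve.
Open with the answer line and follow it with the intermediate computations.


Answer: V^u = 0.3965, V^v = 0.1923

gamma'(tau) = (-(2/3)*tau, -(2/3)*tau); f(tau, V)^k = -Gamma^k_ij(gamma(tau)) gamma'^i(tau) V^j; h = 1/4; intermediate values shown to 6 dp
curve data and Christoffel symbols at the stage parameters:
  tau = 0.000000: gamma = (0.500000, -0.250000), gamma' = (0.000000, 0.000000); Gamma_uuu = 0.000000, Gamma_uuv = 0.471132, Gamma_uvv = 0.942263, Gamma_vuu = 0.000000, Gamma_vuv = 0.000000, Gamma_vvv = 0.000000
  tau = 0.125000: gamma = (0.494792, -0.255208), gamma' = (-0.083333, -0.083333); Gamma_uuu = 0.000000, Gamma_uuv = 0.471672, Gamma_uvv = 0.943344, Gamma_vuu = 0.000000, Gamma_vuv = -0.005221, Gamma_vvv = -0.010443
  tau = 0.250000: gamma = (0.479167, -0.270833), gamma' = (-0.166667, -0.166667); Gamma_uuu = 0.000000, Gamma_uuv = 0.472802, Gamma_uvv = 0.945604, Gamma_vuu = 0.000000, Gamma_vuv = -0.021170, Gamma_vvv = -0.042340
  tau = 0.375000: gamma = (0.453125, -0.296875), gamma' = (-0.250000, -0.250000); Gamma_uuu = 0.000000, Gamma_uuv = 0.472977, Gamma_uvv = 0.945955, Gamma_vuu = 0.000000, Gamma_vuv = -0.048557, Gamma_vvv = -0.097113
  tau = 0.500000: gamma = (0.416667, -0.333333), gamma' = (-0.333333, -0.333333); Gamma_uuu = 0.000000, Gamma_uuv = 0.469438, Gamma_uvv = 0.938875, Gamma_vuu = 0.000000, Gamma_vuv = -0.088020, Gamma_vvv = -0.176039
  tau = 0.625000: gamma = (0.369792, -0.380208), gamma' = (-0.416667, -0.416667); Gamma_uuu = 0.000000, Gamma_uuv = 0.458212, Gamma_uvv = 0.916424, Gamma_vuu = 0.000000, Gamma_vuv = -0.139133, Gamma_vvv = -0.278266
  tau = 0.750000: gamma = (0.312500, -0.437500), gamma' = (-0.500000, -0.500000); Gamma_uuu = 0.000000, Gamma_uuv = 0.434756, Gamma_uvv = 0.869512, Gamma_vuu = 0.000000, Gamma_vuv = -0.198956, Gamma_vvv = -0.397912
  tau = 0.875000: gamma = (0.244792, -0.505208), gamma' = (-0.583333, -0.583333); Gamma_uuu = 0.000000, Gamma_uuv = 0.395704, Gamma_uvv = 0.791409, Gamma_vuu = 0.000000, Gamma_vuv = -0.260845, Gamma_vvv = -0.521691
  tau = 1.000000: gamma = (0.166667, -0.583333), gamma' = (-0.666667, -0.666667); Gamma_uuu = 0.000000, Gamma_uuv = 0.341357, Gamma_uvv = 0.682713, Gamma_vuu = 0.000000, Gamma_vuv = -0.315098, Gamma_vvv = -0.630197
step 0: V^u = 0.2500, V^v = 0.2500
step 1: k1 = (0.000000, 0.000000), k2 = (0.039306, -0.000435), k3 = (0.039493, -0.000437), k4 = (0.079553, -0.003562); V <- V + (h/6)(k1 + 2k2 + 2k3 + k4): V^u = 0.2599, V^v = 0.2498
step 2: k1 = (0.079527, -0.003561), k2 = (0.120352, -0.012356), k3 = (0.120565, -0.012377), k4 = (0.161186, -0.030222); V <- V + (h/6)(k1 + 2k2 + 2k3 + k4): V^u = 0.2900, V^v = 0.2463
step 3: k1 = (0.161004, -0.030188), k2 = (0.198124, -0.060159), k3 = (0.196864, -0.059776), k4 = (0.224617, -0.102791); V <- V + (h/6)(k1 + 2k2 + 2k3 + k4): V^u = 0.3390, V^v = 0.2308
step 4: k1 = (0.224181, -0.102591), k2 = (0.235639, -0.155332), k3 = (0.231405, -0.152540), k4 = (0.221823, -0.204760); V <- V + (h/6)(k1 + 2k2 + 2k3 + k4): V^u = 0.3965, V^v = 0.1923


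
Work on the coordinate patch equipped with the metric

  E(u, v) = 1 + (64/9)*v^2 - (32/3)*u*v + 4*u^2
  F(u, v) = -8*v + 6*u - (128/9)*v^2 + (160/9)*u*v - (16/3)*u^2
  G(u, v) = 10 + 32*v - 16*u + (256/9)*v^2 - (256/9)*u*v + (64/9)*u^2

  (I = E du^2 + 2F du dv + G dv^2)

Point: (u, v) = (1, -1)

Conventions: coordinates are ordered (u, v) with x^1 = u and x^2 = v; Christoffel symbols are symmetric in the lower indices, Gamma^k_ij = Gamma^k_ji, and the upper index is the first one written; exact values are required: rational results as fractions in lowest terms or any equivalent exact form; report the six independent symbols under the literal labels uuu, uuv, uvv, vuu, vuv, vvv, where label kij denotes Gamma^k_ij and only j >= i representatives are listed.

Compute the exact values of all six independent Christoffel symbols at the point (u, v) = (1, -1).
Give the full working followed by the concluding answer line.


E = 205/9, F = -70/3, G = 26 at the point
E_u = 56/3, E_v = -224/9, F_u = -202/9, F_v = 344/9, G_u = 80/3, G_v = -160/3
EG - F^2 = 430/9;  g^inv = (9/430) * [[26, 70/3], [70/3, 205/9]]
first-kind symbols [ij,l] = (1/2)(d_i g_jl + d_j g_il - d_l g_ij): [uu,u] = E_u/2 = 28/3, [uu,v] = F_u - E_v/2 = -10, [uv,u] = E_v/2 = -112/9, [uv,v] = G_u/2 = 40/3, [vv,u] = F_v - G_u/2 = 224/9, [vv,v] = G_v/2 = -80/3
Gamma^u_ij = (G*[ij,u] - F*[ij,v])/(EG - F^2), Gamma^v_ij = (E*[ij,v] - F*[ij,u])/(EG - F^2)

Answer: Gamma_uuu = 42/215, Gamma_uuv = -56/215, Gamma_uvv = 112/215, Gamma_vuu = -9/43, Gamma_vuv = 12/43, Gamma_vvv = -24/43


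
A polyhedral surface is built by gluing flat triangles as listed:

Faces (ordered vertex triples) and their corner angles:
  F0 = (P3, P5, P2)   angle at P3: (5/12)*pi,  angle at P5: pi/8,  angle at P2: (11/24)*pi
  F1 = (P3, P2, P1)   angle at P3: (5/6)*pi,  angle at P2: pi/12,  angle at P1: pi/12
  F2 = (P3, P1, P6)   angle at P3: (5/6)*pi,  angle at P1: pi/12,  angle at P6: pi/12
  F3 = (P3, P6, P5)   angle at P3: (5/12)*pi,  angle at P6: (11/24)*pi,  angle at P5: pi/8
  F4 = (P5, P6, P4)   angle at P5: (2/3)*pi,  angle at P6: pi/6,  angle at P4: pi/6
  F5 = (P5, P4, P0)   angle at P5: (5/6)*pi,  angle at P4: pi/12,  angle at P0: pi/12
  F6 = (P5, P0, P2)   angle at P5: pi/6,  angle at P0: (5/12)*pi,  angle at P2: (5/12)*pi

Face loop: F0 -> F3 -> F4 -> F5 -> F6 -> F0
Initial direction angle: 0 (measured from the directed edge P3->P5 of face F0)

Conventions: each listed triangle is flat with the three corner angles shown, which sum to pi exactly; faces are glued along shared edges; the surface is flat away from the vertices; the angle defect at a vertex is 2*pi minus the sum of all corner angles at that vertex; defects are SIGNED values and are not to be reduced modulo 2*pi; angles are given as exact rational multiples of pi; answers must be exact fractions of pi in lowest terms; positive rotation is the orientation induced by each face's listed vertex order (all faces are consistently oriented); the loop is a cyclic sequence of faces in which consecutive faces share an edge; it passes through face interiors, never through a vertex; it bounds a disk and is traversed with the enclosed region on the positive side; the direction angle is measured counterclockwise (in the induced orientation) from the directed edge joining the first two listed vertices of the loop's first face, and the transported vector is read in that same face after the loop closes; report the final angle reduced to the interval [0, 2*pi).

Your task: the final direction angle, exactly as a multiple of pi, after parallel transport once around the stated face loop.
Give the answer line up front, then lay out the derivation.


Answer: final direction angle = pi/12

enclosed vertex P5: corner angles sum to (23/12)*pi, defect = 2*pi - (23/12)*pi = pi/12
the final direction is the initial angle plus the enclosed defects, taken mod 2*pi in the induced orientation
final angle = 0 + pi/12 = pi/12 (mod 2*pi)


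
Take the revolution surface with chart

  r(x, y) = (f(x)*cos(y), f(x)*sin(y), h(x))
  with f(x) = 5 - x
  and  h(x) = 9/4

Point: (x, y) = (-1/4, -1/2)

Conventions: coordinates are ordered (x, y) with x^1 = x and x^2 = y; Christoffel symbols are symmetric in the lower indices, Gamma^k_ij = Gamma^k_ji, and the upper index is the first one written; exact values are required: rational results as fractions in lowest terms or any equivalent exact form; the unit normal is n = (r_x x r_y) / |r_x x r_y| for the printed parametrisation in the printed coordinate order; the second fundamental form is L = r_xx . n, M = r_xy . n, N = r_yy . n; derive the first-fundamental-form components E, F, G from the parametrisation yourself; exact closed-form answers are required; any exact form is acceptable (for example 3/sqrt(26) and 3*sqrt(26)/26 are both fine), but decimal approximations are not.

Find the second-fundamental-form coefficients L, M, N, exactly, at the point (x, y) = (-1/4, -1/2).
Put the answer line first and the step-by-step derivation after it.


Answer: L = 0, M = 0, N = 0

f = 21/4, f' = -1, f'' = 0, h' = 0, h'' = 0
E = 1, F = 0, G = 441/16; answer radicand W^2 = 1
unnormalised second-form numerators: l = 0, m = 0, n = 0; L = l/sqrt(1), and similarly M = m/sqrt(W^2), N = n/sqrt(W^2)


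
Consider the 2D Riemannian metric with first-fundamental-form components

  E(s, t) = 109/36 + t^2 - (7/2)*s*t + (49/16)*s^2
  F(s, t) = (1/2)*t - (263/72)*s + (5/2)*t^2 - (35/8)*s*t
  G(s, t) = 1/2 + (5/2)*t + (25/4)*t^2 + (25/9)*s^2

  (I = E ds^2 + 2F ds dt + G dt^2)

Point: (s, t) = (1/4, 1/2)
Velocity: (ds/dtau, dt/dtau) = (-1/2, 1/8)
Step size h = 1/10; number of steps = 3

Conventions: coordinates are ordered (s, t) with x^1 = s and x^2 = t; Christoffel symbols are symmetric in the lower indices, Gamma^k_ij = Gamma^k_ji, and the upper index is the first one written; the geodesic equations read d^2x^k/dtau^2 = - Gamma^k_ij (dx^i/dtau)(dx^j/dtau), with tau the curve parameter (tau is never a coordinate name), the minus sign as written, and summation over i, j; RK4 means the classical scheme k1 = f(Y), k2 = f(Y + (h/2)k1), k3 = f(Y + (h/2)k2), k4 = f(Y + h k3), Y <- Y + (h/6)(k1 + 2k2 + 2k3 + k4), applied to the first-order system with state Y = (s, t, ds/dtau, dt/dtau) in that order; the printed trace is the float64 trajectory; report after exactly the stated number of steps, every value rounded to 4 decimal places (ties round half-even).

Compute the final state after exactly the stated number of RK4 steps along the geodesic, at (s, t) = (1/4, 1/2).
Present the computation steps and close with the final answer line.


f(Y) = (ds/dtau, dt/dtau, -Gamma^s_ij Y'^i Y'^j, -Gamma^t_ij Y'^i Y'^j) with the Gammas evaluated at the stage position; h = 0.100000; intermediate values shown to 6 dp
step 0: s = 0.2500, t = 0.5000, ds/dtau = -0.5000, dt/dtau = 0.1250
step 1:
  k1: at (s, t) = (0.250000, 0.500000), (ds/dtau, dt/dtau) = (-0.500000, 0.125000); Gamma_sss = -0.374990, Gamma_sst = 0.061036, Gamma_stt = 0.663392, Gamma_tss = -1.756161, Gamma_tst = 0.209447, Gamma_ttt = 1.366316; k1 = (-0.500000, 0.125000, 0.091011, 0.443872)
  k2: at (s, t) = (0.225000, 0.506250), (ds/dtau, dt/dtau) = (-0.495449, 0.147194); Gamma_sss = -0.309072, Gamma_sst = 0.063060, Gamma_stt = 0.655273, Gamma_tss = -1.742247, Gamma_tst = 0.185826, Gamma_ttt = 1.337906; k2 = (-0.495449, 0.147194, 0.070868, 0.425786)
  k3: at (s, t) = (0.225228, 0.507360), (ds/dtau, dt/dtau) = (-0.496457, 0.146289); Gamma_sss = -0.308427, Gamma_sst = 0.063184, Gamma_stt = 0.655839, Gamma_tss = -1.738672, Gamma_tst = 0.185471, Gamma_ttt = 1.335934; k3 = (-0.496457, 0.146289, 0.071160, 0.426879)
  k4: at (s, t) = (0.200354, 0.514629), (ds/dtau, dt/dtau) = (-0.492884, 0.167688); Gamma_sss = -0.242842, Gamma_sst = 0.067636, Gamma_stt = 0.649493, Gamma_tss = -1.725777, Gamma_tst = 0.161640, Gamma_ttt = 1.305133; k4 = (-0.492884, 0.167688, 0.051912, 0.409271)
  Y <- Y + (h/6)(k1 + 2k2 + 2k3 + k4): s = 0.2004, t = 0.5147, ds/dtau = -0.4929, dt/dtau = 0.1676
step 2:
  k1: at (s, t) = (0.200388, 0.514661), (ds/dtau, dt/dtau) = (-0.492884, 0.167641); Gamma_sss = -0.242891, Gamma_sst = 0.067635, Gamma_stt = 0.649520, Gamma_tss = -1.725664, Gamma_tst = 0.161655, Gamma_ttt = 1.305096; k1 = (-0.492884, 0.167641, 0.051930, 0.409259)
  k2: at (s, t) = (0.175744, 0.523043), (ds/dtau, dt/dtau) = (-0.490287, 0.188104); Gamma_sss = -0.177657, Gamma_sst = 0.074509, Gamma_stt = 0.645247, Gamma_tss = -1.713488, Gamma_tst = 0.137523, Gamma_ttt = 1.271821; k2 = (-0.490287, 0.188104, 0.033618, 0.392256)
  k3: at (s, t) = (0.175874, 0.524066), (ds/dtau, dt/dtau) = (-0.491203, 0.187254); Gamma_sss = -0.177083, Gamma_sst = 0.074678, Gamma_stt = 0.645805, Gamma_tss = -1.710403, Gamma_tst = 0.137237, Gamma_ttt = 1.270013; k3 = (-0.491203, 0.187254, 0.033820, 0.393401)
  k4: at (s, t) = (0.151268, 0.533386), (ds/dtau, dt/dtau) = (-0.489502, 0.206981); Gamma_sss = -0.111969, Gamma_sst = 0.084036, Gamma_stt = 0.643738, Gamma_tss = -1.699765, Gamma_tst = 0.112677, Gamma_ttt = 1.234520; k4 = (-0.489502, 0.206981, 0.016279, 0.377228)
  Y <- Y + (h/6)(k1 + 2k2 + 2k3 + k4): s = 0.1513, t = 0.5334, ds/dtau = -0.4895, dt/dtau = 0.2069
step 3:
  k1: at (s, t) = (0.151299, 0.533417), (ds/dtau, dt/dtau) = (-0.489499, 0.206938); Gamma_sss = -0.112018, Gamma_sst = 0.084033, Gamma_stt = 0.643762, Gamma_tss = -1.699656, Gamma_tst = 0.112693, Gamma_ttt = 1.234488; k1 = (-0.489499, 0.206938, 0.016297, 0.377219)
  k2: at (s, t) = (0.126824, 0.543763), (ds/dtau, dt/dtau) = (-0.488684, 0.225799); Gamma_sss = -0.047008, Gamma_sst = 0.095889, Gamma_stt = 0.644184, Gamma_tss = -1.690262, Gamma_tst = 0.087602, Gamma_ttt = 1.196665; k2 = (-0.488684, 0.225799, -0.000456, 0.361976)
  k3: at (s, t) = (0.126865, 0.544706), (ds/dtau, dt/dtau) = (-0.489522, 0.225037); Gamma_sss = -0.046471, Gamma_sst = 0.096106, Gamma_stt = 0.644746, Gamma_tss = -1.687642, Gamma_tst = 0.087355, Gamma_ttt = 1.195006; k3 = (-0.489522, 0.225037, -0.000341, 0.363141)
  k4: at (s, t) = (0.102347, 0.555920), (ds/dtau, dt/dtau) = (-0.489533, 0.243252); Gamma_sss = 0.018740, Gamma_sst = 0.110570, Gamma_stt = 0.647811, Gamma_tss = -1.680264, Gamma_tst = 0.061550, Gamma_ttt = 1.155027; k4 = (-0.489533, 0.243252, -0.016490, 0.348977)
  Y <- Y + (h/6)(k1 + 2k2 + 2k3 + k4): s = 0.1024, t = 0.5559, ds/dtau = -0.4895, dt/dtau = 0.2432

Answer: s = 0.1024, t = 0.5559, ds/dtau = -0.4895, dt/dtau = 0.2432


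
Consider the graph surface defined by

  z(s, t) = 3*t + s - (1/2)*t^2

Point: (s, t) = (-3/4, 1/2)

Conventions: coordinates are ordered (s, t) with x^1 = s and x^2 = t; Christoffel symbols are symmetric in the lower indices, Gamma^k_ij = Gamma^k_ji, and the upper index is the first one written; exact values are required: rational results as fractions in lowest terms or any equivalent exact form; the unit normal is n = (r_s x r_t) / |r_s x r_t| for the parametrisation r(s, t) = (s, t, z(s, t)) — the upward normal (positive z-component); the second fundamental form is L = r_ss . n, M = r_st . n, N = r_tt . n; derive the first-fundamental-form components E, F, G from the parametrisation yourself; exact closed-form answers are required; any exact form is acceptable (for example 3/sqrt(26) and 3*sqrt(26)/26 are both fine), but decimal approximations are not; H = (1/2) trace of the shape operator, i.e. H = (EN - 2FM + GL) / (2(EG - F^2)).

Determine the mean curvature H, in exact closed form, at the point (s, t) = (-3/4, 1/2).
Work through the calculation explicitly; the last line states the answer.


z_s = 1, z_t = 5/2, z_ss = 0, z_st = 0, z_tt = -1
E = 2, F = 5/2, G = 29/4; answer radicand W^2 = 33/4
unnormalised second-form numerators: l = 0, m = 0, n = -1; L = l/sqrt(33/4), and similarly M = m/sqrt(W^2), N = n/sqrt(W^2)
H = (E*n - 2*F*m + G*l) / (2*(EG - F^2)*sqrt(W^2)); E*n - 2*F*m + G*l = -2, EG - F^2 = 33/4, so H = (-4/33)/sqrt(33/4)

Answer: H = -8*sqrt(33)/1089
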